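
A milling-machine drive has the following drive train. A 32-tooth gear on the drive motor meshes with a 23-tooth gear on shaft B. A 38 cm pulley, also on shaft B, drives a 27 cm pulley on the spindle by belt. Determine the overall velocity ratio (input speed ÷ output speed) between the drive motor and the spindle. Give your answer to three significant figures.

Each stage contributes driven/driver: gear mesh 23/32 = 0.71875, belt 27/38 = 0.71053.
Overall: 0.71875 × 0.71053 = 0.51069.

0.511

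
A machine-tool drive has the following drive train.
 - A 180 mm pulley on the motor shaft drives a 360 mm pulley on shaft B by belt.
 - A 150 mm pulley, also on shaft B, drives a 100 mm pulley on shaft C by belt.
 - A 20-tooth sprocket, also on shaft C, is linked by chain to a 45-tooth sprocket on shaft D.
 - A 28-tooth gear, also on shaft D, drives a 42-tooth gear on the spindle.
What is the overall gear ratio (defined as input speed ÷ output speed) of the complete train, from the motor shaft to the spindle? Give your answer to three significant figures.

Each stage contributes driven/driver: belt 360/180 = 2, belt 100/150 = 0.66667, chain 45/20 = 2.25, gear mesh 42/28 = 1.5.
Overall: 2 × 0.66667 × 2.25 × 1.5 = 4.5.

4.50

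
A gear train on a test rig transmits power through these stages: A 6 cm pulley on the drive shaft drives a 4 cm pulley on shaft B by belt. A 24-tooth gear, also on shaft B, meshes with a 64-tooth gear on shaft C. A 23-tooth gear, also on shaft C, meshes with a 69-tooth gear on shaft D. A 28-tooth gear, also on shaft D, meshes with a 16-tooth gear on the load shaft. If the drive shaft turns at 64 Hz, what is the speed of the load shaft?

belt 4/6 = 0.66667 → 64/0.66667 = 96 Hz
gear mesh 64/24 = 2.6667 → 96/2.6667 = 36 Hz
gear mesh 69/23 = 3 → 36/3 = 12 Hz
gear mesh 16/28 = 0.57143 → 12/0.57143 = 21 Hz

21 Hz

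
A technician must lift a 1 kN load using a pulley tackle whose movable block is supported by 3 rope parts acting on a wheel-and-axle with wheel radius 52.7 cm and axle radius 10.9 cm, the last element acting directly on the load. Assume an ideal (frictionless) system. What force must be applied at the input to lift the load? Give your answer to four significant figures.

0.06894 kN

Block-and-tackle MA = number of supporting rope parts = 3.
Wheel-and-axle MA = R/r = 52.7/10.9 = 4.8349.
Combined ideal MA = 3 × 4.8349 = 14.505.
Effort = load / MA = 1 / 14.505 = 0.068944 kN.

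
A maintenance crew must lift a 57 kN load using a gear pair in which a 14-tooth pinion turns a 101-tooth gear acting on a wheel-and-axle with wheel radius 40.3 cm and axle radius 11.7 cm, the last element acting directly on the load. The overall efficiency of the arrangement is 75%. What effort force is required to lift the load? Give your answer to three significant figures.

Gear pair MA = 101/14 = 7.2143.
Wheel-and-axle MA = R/r = 40.3/11.7 = 3.4444.
Combined ideal MA = 7.2143 × 3.4444 = 24.849.
Actual MA = 24.849 × 0.75 = 18.637.
Effort = load / actual MA = 57 / 18.637 = 3.0584 kN.

3.06 kN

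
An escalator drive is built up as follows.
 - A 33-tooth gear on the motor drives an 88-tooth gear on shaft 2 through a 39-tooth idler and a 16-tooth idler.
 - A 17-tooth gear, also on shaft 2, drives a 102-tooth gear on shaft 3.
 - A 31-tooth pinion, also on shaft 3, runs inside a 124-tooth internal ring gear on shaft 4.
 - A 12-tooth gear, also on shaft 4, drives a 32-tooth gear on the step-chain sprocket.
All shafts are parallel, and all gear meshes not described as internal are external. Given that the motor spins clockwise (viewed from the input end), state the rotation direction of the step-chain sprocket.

anticlockwise

the motor → shaft 2: driver → idler → idler → driven is 3 external meshes, 3 reversals → CCW.
shaft 2 → shaft 3: external mesh, 1 reversal → CW.
shaft 3 → shaft 4: internal mesh, same direction → CW.
shaft 4 → the step-chain sprocket: external mesh, 1 reversal → CCW.
5 reversals in total — an odd number — so the step-chain sprocket turns opposite to the motor.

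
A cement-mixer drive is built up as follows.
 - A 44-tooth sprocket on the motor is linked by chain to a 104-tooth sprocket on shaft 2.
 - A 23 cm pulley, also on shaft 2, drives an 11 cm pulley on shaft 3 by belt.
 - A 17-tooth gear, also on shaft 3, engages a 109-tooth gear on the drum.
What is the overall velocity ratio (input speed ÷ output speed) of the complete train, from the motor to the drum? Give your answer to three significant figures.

Each stage contributes driven/driver: chain 104/44 = 2.3636, belt 11/23 = 0.47826, gear mesh 109/17 = 6.4118.
Overall: 2.3636 × 0.47826 × 6.4118 = 7.2481.

7.25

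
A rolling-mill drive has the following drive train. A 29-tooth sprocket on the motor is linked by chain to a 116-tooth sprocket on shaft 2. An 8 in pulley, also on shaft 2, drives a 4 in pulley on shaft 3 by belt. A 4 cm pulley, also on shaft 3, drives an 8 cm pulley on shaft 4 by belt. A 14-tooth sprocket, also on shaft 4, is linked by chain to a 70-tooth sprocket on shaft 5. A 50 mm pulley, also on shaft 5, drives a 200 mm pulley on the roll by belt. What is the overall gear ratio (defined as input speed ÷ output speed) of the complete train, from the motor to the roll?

80

Each stage contributes driven/driver: chain 116/29 = 4, belt 4/8 = 0.5, belt 8/4 = 2, chain 70/14 = 5, belt 200/50 = 4.
Overall: 4 × 0.5 × 2 × 5 × 4 = 80.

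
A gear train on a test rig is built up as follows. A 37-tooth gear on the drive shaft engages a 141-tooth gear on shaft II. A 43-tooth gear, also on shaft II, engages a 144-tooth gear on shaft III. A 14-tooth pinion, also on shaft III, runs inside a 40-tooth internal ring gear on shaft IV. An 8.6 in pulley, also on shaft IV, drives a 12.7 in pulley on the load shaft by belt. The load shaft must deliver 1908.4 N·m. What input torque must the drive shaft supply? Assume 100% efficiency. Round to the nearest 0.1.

35.4 N·m

Overall ratio R = 3.8108 × 3.3488 × 2.8571 × 1.4767 = 53.845.
Input torque = output torque / R = 1908.4 / 53.845 = 35.442 N·m.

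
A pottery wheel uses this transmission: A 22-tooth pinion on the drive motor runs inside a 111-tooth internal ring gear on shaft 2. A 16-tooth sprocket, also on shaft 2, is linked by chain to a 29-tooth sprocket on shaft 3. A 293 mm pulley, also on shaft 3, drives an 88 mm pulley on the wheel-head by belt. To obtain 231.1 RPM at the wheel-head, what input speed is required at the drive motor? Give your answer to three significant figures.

635 RPM

Overall ratio R = 5.0455 × 1.8125 × 0.30034 = 2.7466.
Required input speed = output speed × R = 231.1 × 2.7466 = 634.74 RPM.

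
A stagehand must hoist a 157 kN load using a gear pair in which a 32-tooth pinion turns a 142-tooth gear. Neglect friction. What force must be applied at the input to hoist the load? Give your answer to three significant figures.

35.4 kN

Gear pair MA = 142/32 = 4.4375.
Effort = load / MA = 157 / 4.4375 = 35.38 kN.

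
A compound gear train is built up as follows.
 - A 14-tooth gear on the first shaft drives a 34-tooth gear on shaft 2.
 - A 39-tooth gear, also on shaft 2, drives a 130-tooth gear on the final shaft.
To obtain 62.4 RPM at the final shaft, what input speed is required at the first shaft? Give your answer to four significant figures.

505.1 RPM

Overall ratio R = 2.4286 × 3.3333 = 8.0952.
Required input speed = output speed × R = 62.4 × 8.0952 = 505.14 RPM.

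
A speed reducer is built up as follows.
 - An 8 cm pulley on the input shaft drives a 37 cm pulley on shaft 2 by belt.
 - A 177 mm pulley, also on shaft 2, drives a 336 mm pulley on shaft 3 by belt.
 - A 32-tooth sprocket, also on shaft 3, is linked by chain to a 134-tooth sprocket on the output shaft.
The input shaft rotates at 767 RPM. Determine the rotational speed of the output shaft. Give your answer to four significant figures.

belt 37/8 = 4.625 → 767/4.625 = 165.84 RPM
belt 336/177 = 1.8983 → 165.84/1.8983 = 87.361 RPM
chain 134/32 = 4.1875 → 87.361/4.1875 = 20.862 RPM

20.86 RPM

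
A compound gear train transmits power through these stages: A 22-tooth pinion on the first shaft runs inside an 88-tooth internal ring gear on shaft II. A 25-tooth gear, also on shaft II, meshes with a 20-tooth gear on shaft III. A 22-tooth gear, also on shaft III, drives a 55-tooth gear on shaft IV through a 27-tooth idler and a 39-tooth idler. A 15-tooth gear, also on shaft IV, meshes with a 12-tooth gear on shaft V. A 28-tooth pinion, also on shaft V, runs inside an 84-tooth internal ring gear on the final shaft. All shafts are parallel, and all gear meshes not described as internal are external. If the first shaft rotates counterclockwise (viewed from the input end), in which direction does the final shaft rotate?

the first shaft → shaft II: internal mesh, same direction → CCW.
shaft II → shaft III: external mesh, 1 reversal → CW.
shaft III → shaft IV: driver → idler → idler → driven is 3 external meshes, 3 reversals → CCW.
shaft IV → shaft V: external mesh, 1 reversal → CW.
shaft V → the final shaft: internal mesh, same direction → CW.
5 reversals in total — an odd number — so the final shaft turns opposite to the first shaft.

clockwise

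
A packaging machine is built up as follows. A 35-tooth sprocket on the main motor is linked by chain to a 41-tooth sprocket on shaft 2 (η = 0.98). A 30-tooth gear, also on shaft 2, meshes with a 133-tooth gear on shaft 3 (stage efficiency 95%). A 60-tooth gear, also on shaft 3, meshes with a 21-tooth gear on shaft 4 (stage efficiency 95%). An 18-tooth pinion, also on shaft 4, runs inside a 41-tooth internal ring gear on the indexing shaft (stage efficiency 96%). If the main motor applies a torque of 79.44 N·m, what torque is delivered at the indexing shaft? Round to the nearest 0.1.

Chain: ratio = 41/35 = 1.1714; torque at shaft 2 = 79.44 × 1.1714 × 0.98 = 91.197 N·m.
Gear mesh: ratio = 133/30 = 4.4333; torque at shaft 3 = 91.197 × 4.4333 × 0.95 = 384.09 N·m.
Gear mesh: ratio = 21/60 = 0.35; torque at shaft 4 = 384.09 × 0.35 × 0.95 = 127.71 N·m.
Internal gear: ratio = 41/18 = 2.2778; torque at the indexing shaft = 127.71 × 2.2778 × 0.96 = 279.26 N·m.

279.3 N·m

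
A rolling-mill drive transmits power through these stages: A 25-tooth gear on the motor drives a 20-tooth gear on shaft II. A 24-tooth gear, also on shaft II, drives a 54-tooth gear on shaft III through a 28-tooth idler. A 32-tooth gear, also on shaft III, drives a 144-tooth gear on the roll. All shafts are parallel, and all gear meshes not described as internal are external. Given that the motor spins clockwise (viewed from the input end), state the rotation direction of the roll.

clockwise

the motor → shaft II: external mesh, 1 reversal → CCW.
shaft II → shaft III: driver → idler → driven is 2 external meshes, 2 reversals → CCW.
shaft III → the roll: external mesh, 1 reversal → CW.
4 reversals in total — an even number — so the roll turns the same way as the motor.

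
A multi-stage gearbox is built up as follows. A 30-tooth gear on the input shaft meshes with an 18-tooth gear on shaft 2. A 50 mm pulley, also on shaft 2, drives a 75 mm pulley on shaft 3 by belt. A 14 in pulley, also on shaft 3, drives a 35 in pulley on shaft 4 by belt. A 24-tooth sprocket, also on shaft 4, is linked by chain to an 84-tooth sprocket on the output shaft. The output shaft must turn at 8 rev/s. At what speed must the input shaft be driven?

63 rev/s

Overall ratio R = 0.6 × 1.5 × 2.5 × 3.5 = 7.875.
Required input speed = output speed × R = 8 × 7.875 = 63 rev/s.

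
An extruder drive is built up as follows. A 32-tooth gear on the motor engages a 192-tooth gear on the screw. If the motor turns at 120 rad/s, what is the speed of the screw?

Gear mesh: ratio = 192/32 = 6, so the screw turns at 120 / 6 = 20 rad/s.

20 rad/s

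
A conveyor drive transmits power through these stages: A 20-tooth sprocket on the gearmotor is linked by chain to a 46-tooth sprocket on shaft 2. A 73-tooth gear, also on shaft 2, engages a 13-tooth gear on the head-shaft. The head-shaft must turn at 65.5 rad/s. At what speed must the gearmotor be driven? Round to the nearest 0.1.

Overall ratio R = 2.3 × 0.17808 = 0.40959.
Required input speed = output speed × R = 65.5 × 0.40959 = 26.828 rad/s.

26.8 rad/s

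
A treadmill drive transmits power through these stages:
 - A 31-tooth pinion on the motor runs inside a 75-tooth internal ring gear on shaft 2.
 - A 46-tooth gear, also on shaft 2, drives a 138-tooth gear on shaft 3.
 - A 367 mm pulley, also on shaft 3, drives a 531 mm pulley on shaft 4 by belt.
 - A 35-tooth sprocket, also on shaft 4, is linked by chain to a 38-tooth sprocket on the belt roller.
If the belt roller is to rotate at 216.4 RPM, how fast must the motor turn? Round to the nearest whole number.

Overall ratio R = 2.4194 × 3 × 1.4469 × 1.0857 = 11.402.
Required input speed = output speed × R = 216.4 × 11.402 = 2467.3 RPM.

2467 RPM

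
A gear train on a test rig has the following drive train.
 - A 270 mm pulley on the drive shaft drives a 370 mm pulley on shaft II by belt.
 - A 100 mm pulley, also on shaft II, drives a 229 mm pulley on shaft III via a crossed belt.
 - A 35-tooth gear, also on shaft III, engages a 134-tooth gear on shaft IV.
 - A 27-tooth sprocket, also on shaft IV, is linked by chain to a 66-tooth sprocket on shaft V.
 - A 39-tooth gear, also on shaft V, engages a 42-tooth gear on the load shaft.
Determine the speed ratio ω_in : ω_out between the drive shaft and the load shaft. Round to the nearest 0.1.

31.6

Each stage contributes driven/driver: belt 370/270 = 1.3704, belt 229/100 = 2.29, gear mesh 134/35 = 3.8286, chain 66/27 = 2.4444, gear mesh 42/39 = 1.0769.
Overall: 1.3704 × 2.29 × 3.8286 × 2.4444 × 1.0769 = 31.628.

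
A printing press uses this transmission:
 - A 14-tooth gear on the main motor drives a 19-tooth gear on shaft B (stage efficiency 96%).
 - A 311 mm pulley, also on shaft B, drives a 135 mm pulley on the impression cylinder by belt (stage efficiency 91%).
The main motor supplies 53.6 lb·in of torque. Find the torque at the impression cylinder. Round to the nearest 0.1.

Gear mesh: ratio = 19/14 = 1.3571; torque at shaft B = 53.6 × 1.3571 × 0.96 = 69.833 lb·in.
Belt: ratio = 135/311 = 0.43408; torque at the impression cylinder = 69.833 × 0.43408 × 0.91 = 27.585 lb·in.

27.6 lb·in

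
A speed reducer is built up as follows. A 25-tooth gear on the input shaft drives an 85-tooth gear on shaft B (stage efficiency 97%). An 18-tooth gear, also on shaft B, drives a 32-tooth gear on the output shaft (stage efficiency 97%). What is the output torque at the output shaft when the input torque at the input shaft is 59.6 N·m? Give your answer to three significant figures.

339 N·m

After the gear mesh (85/25): 59.6 × 3.4 × 0.97 = 196.56 N·m
After the gear mesh (32/18): 196.56 × 1.7778 × 0.97 = 338.96 N·m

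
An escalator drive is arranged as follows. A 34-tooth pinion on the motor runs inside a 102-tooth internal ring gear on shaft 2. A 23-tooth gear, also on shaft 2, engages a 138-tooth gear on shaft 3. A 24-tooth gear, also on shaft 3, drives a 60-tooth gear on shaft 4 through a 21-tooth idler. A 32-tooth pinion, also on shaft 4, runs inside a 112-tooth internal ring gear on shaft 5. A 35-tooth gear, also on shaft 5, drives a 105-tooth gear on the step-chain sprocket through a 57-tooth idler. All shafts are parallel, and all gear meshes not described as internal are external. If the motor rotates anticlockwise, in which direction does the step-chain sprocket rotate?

the motor → shaft 2: internal mesh, same direction → CCW.
shaft 2 → shaft 3: external mesh, 1 reversal → CW.
shaft 3 → shaft 4: driver → idler → driven is 2 external meshes, 2 reversals → CW.
shaft 4 → shaft 5: internal mesh, same direction → CW.
shaft 5 → the step-chain sprocket: driver → idler → driven is 2 external meshes, 2 reversals → CW.
5 reversals in total — an odd number — so the step-chain sprocket turns opposite to the motor.

clockwise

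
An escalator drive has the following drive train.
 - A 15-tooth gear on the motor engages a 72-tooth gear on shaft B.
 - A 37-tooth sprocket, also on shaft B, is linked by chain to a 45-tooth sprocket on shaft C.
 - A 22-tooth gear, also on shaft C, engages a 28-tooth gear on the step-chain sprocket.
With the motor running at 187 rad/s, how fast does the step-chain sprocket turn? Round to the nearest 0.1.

the motor → shaft B (gear mesh, 72/15): 187 ÷ 4.8 = 38.958 rad/s
shaft B → shaft C (chain, 45/37): 38.958 ÷ 1.2162 = 32.032 rad/s
shaft C → the step-chain sprocket (gear mesh, 28/22): 32.032 ÷ 1.2727 = 25.168 rad/s

25.2 rad/s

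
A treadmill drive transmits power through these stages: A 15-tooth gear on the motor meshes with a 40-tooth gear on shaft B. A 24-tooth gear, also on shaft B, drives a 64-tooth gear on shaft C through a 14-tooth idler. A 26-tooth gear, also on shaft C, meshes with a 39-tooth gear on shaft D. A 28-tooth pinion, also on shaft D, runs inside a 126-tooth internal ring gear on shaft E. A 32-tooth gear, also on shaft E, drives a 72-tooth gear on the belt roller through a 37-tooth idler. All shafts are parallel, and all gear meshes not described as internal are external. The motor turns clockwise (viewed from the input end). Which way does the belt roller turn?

clockwise

the motor → shaft B: external mesh, 1 reversal → CCW.
shaft B → shaft C: driver → idler → driven is 2 external meshes, 2 reversals → CCW.
shaft C → shaft D: external mesh, 1 reversal → CW.
shaft D → shaft E: internal mesh, same direction → CW.
shaft E → the belt roller: driver → idler → driven is 2 external meshes, 2 reversals → CW.
6 reversals in total — an even number — so the belt roller turns the same way as the motor.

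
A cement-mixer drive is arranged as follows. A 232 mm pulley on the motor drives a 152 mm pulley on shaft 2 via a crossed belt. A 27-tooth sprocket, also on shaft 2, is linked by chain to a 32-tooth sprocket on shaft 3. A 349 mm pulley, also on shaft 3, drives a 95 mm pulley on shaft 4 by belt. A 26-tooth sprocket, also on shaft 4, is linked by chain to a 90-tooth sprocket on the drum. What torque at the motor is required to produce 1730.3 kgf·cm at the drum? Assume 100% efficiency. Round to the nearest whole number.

Overall ratio R = 0.65517 × 1.1852 × 0.27221 × 3.4615 = 0.73166.
Input torque = output torque / R = 1730.3 / 0.73166 = 2364.9 kgf·cm.

2365 kgf·cm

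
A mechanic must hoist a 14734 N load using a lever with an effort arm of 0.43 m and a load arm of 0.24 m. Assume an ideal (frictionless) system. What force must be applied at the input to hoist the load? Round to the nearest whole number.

8224 N

Lever MA = effort arm / load arm = 0.43/0.24 = 1.7917.
Effort = load / MA = 14734 / 1.7917 = 8223.6 N.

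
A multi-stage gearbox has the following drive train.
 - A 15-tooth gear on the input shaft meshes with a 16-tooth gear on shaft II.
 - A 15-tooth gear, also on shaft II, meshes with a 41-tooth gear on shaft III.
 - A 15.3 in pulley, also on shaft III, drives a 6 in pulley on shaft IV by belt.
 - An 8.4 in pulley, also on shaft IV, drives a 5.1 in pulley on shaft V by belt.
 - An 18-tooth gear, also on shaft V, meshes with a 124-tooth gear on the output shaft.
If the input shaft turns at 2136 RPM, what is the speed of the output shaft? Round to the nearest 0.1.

the input shaft → shaft II (gear mesh, 16/15): 2136 ÷ 1.0667 = 2002.5 RPM
shaft II → shaft III (gear mesh, 41/15): 2002.5 ÷ 2.7333 = 732.62 RPM
shaft III → shaft IV (belt, 6/15.3): 732.62 ÷ 0.39216 = 1868.2 RPM
shaft IV → shaft V (belt, 5.1/8.4): 1868.2 ÷ 0.60714 = 3077 RPM
shaft V → the output shaft (gear mesh, 124/18): 3077 ÷ 6.8889 = 446.66 RPM

446.7 RPM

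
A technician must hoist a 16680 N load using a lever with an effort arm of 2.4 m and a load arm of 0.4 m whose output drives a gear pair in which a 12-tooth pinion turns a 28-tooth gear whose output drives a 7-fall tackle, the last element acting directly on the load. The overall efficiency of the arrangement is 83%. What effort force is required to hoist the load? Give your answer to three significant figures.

205 N

Lever MA = effort arm / load arm = 2.4/0.4 = 6.
Gear pair MA = 28/12 = 2.3333.
Block-and-tackle MA = number of supporting rope parts = 7.
Combined ideal MA = 6 × 2.3333 × 7 = 98.
Actual MA = 98 × 0.83 = 81.34.
Effort = load / actual MA = 16680 / 81.34 = 205.07 N.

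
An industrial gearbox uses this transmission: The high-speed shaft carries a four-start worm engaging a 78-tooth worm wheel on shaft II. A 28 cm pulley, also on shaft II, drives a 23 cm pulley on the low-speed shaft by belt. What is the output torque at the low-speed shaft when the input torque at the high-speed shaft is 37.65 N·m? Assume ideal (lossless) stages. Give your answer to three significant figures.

worm 78/4 = 19.5 → τ = 37.65·19.5 = 734.17 N·m
belt 23/28 = 0.82143 → τ = 734.17·0.82143 = 603.07 N·m

603 N·m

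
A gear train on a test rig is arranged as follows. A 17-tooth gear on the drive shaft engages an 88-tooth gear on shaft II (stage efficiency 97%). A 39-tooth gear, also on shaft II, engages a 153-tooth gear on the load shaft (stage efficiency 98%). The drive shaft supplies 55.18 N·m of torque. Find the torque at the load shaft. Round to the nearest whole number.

1065 N·m

gear mesh 88/17 = 5.1765 → τ = 55.18·5.1765·0.97 = 277.07 N·m
gear mesh 153/39 = 3.9231 → τ = 277.07·3.9231·0.98 = 1065.2 N·m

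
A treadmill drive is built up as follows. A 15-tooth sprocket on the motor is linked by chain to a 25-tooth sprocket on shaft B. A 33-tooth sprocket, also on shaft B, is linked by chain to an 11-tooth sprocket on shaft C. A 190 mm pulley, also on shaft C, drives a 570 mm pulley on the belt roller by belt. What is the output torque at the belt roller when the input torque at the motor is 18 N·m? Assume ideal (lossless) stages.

Chain: ratio = 25/15 = 1.6667; torque at shaft B = 18 × 1.6667 = 30 N·m.
Chain: ratio = 11/33 = 0.33333; torque at shaft C = 30 × 0.33333 = 10 N·m.
Belt: ratio = 570/190 = 3; torque at the belt roller = 10 × 3 = 30 N·m.

30 N·m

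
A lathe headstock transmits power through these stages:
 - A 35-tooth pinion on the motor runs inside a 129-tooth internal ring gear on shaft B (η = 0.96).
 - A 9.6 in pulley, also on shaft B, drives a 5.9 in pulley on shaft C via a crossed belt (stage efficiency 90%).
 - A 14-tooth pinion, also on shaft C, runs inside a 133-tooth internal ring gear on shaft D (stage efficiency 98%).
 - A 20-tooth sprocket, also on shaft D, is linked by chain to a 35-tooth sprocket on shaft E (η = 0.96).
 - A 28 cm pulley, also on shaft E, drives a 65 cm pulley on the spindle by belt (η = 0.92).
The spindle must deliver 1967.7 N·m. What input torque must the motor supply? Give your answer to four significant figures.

Overall ratio R = 3.6857 × 0.61458 × 9.5 × 1.75 × 2.3214 = 87.422; overall efficiency η = 0.96 × 0.90 × 0.98 × 0.96 × 0.92 = 0.7478.
Input torque = output torque / (R × η) = 1967.7 / (87.422 × 0.7478) = 30.098 N·m.

30.10 N·m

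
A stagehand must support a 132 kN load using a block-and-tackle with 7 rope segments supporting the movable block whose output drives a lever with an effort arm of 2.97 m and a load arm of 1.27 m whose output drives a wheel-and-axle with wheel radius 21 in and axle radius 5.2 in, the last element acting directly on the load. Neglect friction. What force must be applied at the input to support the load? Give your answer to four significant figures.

Block-and-tackle MA = number of supporting rope parts = 7.
Lever MA = effort arm / load arm = 2.97/1.27 = 2.3386.
Wheel-and-axle MA = R/r = 21/5.2 = 4.0385.
Combined ideal MA = 7 × 2.3386 × 4.0385 = 66.11.
Effort = load / MA = 132 / 66.11 = 1.9967 kN.

1.997 kN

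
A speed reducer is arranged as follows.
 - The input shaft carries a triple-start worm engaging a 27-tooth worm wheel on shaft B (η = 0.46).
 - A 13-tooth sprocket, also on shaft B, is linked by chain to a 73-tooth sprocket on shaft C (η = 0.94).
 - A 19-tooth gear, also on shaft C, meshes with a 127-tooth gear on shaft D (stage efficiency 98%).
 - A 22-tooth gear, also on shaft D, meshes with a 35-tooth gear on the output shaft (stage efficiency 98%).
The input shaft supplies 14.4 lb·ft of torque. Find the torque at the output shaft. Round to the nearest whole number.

3214 lb·ft

Worm: ratio = 27/3 = 9; torque at shaft B = 14.4 × 9 × 0.46 = 59.616 lb·ft.
Chain: ratio = 73/13 = 5.6154; torque at shaft C = 59.616 × 5.6154 × 0.94 = 314.68 lb·ft.
Gear mesh: ratio = 127/19 = 6.6842; torque at shaft D = 314.68 × 6.6842 × 0.98 = 2061.3 lb·ft.
Gear mesh: ratio = 35/22 = 1.5909; torque at the output shaft = 2061.3 × 1.5909 × 0.98 = 3213.8 lb·ft.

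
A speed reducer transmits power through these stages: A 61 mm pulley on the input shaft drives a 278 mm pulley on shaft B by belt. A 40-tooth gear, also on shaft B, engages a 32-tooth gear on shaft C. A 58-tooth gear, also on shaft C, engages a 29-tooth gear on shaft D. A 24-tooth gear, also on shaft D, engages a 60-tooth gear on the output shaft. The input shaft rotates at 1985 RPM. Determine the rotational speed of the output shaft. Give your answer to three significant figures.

the input shaft → shaft B (belt, 278/61): 1985 ÷ 4.5574 = 435.56 RPM
shaft B → shaft C (gear mesh, 32/40): 435.56 ÷ 0.8 = 544.45 RPM
shaft C → shaft D (gear mesh, 29/58): 544.45 ÷ 0.5 = 1088.9 RPM
shaft D → the output shaft (gear mesh, 60/24): 1088.9 ÷ 2.5 = 435.56 RPM

436 RPM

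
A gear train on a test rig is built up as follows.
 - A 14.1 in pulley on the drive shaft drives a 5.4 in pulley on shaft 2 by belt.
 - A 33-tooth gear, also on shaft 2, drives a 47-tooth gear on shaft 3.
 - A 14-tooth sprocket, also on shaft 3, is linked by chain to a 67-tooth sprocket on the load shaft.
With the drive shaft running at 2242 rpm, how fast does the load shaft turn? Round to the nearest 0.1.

the drive shaft → shaft 2 (belt, 5.4/14.1): 2242 ÷ 0.38298 = 5854.1 rpm
shaft 2 → shaft 3 (gear mesh, 47/33): 5854.1 ÷ 1.4242 = 4110.3 rpm
shaft 3 → the load shaft (chain, 67/14): 4110.3 ÷ 4.7857 = 858.88 rpm

858.9 rpm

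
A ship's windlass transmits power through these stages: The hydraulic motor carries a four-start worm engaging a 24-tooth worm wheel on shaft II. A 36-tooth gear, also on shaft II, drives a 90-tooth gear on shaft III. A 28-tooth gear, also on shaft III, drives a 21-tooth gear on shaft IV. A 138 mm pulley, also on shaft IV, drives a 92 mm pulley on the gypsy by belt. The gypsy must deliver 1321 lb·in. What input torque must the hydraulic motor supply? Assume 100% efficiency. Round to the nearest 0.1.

176.1 lb·in

Overall ratio R = 6 × 2.5 × 0.75 × 0.66667 = 7.5.
Input torque = output torque / R = 1321 / 7.5 = 176.13 lb·in.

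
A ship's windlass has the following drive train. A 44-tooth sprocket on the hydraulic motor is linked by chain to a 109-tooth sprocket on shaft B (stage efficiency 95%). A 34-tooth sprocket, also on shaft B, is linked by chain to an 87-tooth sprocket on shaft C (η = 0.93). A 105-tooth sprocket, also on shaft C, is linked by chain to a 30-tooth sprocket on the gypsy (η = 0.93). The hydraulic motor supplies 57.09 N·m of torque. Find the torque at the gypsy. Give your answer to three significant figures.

85.0 N·m

After the chain (109/44): 57.09 × 2.4773 × 0.95 = 134.36 N·m
After the chain (87/34): 134.36 × 2.5588 × 0.93 = 319.73 N·m
After the chain (30/105): 319.73 × 0.28571 × 0.93 = 84.956 N·m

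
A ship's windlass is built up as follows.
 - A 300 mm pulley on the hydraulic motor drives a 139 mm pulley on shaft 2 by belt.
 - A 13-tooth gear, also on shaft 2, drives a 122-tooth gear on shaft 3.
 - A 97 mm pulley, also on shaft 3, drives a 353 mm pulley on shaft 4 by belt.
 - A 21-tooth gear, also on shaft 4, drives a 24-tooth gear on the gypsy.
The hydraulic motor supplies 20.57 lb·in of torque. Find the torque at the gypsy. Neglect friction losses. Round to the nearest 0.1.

372.0 lb·in

After the belt (139/300): 20.57 × 0.46333 = 9.5308 lb·in
After the gear mesh (122/13): 9.5308 × 9.3846 = 89.443 lb·in
After the belt (353/97): 89.443 × 3.6392 = 325.5 lb·in
After the gear mesh (24/21): 325.5 × 1.1429 = 372 lb·in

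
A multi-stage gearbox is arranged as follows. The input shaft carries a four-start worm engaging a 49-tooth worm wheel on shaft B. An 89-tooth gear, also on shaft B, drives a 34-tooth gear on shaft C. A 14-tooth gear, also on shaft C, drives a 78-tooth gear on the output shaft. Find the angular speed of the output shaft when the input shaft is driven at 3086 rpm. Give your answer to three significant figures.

worm 49/4 = 12.25 → 3086/12.25 = 251.92 rpm
gear mesh 34/89 = 0.38202 → 251.92/0.38202 = 659.43 rpm
gear mesh 78/14 = 5.5714 → 659.43/5.5714 = 118.36 rpm

118 rpm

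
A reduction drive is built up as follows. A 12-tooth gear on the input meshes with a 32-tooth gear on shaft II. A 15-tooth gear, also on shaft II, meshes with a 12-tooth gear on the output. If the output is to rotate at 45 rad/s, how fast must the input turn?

96 rad/s

Overall ratio R = 2.6667 × 0.8 = 2.1333.
Required input speed = output speed × R = 45 × 2.1333 = 96 rad/s.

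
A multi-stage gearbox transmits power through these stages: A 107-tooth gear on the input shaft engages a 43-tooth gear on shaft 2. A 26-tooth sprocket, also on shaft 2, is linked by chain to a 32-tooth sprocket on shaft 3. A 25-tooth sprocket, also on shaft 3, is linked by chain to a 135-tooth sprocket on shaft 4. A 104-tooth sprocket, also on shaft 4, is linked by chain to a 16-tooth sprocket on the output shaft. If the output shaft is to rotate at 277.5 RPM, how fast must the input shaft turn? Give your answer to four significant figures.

Overall ratio R = 0.40187 × 1.2308 × 5.4 × 0.15385 = 0.41091.
Required input speed = output speed × R = 277.5 × 0.41091 = 114.03 RPM.

114.0 RPM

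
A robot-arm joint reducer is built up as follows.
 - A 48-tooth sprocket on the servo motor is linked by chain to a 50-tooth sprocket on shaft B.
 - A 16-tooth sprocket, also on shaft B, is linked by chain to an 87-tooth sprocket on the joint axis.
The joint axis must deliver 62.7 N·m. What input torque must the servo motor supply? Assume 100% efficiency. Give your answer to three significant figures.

11.1 N·m

Overall ratio R = 1.0417 × 5.4375 = 5.6641.
Input torque = output torque / R = 62.7 / 5.6641 = 11.07 N·m.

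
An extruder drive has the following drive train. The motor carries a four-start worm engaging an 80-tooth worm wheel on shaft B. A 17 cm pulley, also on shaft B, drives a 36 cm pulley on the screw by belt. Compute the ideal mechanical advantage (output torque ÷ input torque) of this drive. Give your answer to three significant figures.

42.4

Each stage contributes driven/driver: worm 80/4 = 20, belt 36/17 = 2.1176.
Overall: 20 × 2.1176 = 42.353.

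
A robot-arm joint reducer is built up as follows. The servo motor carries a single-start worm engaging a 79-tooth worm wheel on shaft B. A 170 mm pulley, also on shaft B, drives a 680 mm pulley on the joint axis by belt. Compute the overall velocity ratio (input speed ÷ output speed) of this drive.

Each stage contributes driven/driver: worm 79/1 = 79, belt 680/170 = 4.
Overall: 79 × 4 = 316.

316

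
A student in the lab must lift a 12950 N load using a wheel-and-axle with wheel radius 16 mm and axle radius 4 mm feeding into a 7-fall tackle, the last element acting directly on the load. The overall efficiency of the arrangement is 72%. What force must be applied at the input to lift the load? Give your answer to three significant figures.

642 N

Wheel-and-axle MA = R/r = 16/4 = 4.
Block-and-tackle MA = number of supporting rope parts = 7.
Combined ideal MA = 4 × 7 = 28.
Actual MA = 28 × 0.72 = 20.16.
Effort = load / actual MA = 12950 / 20.16 = 642.36 N.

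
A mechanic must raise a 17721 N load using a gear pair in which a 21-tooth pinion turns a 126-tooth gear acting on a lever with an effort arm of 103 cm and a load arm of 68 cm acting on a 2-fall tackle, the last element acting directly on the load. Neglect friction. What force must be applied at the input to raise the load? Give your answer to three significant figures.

975 N

Gear pair MA = 126/21 = 6.
Lever MA = effort arm / load arm = 103/68 = 1.5147.
Block-and-tackle MA = number of supporting rope parts = 2.
Combined ideal MA = 6 × 1.5147 × 2 = 18.176.
Effort = load / MA = 17721 / 18.176 = 974.94 N.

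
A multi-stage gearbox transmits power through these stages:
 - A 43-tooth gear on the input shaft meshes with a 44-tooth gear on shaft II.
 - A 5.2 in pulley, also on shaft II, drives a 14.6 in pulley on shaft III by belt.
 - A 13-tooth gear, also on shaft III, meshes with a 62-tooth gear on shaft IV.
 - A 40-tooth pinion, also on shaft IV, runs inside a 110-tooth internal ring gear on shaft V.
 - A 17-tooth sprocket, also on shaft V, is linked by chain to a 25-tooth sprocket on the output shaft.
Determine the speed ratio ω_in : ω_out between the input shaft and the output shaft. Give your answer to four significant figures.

Each stage contributes driven/driver: gear mesh 44/43 = 1.0233, belt 14.6/5.2 = 2.8077, gear mesh 62/13 = 4.7692, internal gear 110/40 = 2.75, chain 25/17 = 1.4706.
Overall: 1.0233 × 2.8077 × 4.7692 × 2.75 × 1.4706 = 55.412.

55.41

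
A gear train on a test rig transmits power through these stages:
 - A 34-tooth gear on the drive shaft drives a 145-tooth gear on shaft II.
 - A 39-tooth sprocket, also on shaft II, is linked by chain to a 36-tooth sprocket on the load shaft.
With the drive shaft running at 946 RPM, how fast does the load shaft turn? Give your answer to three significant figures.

gear mesh 145/34 = 4.2647 → 946/4.2647 = 221.82 RPM
chain 36/39 = 0.92308 → 221.82/0.92308 = 240.31 RPM

240 RPM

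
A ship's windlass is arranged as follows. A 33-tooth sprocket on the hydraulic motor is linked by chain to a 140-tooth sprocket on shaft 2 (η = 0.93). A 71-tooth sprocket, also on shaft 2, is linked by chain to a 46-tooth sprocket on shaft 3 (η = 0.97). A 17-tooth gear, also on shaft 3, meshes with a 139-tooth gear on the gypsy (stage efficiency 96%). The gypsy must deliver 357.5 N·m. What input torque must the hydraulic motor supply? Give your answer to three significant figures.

18.4 N·m

Overall ratio R = 4.2424 × 0.64789 × 8.1765 = 22.474; overall efficiency η = 0.93 × 0.97 × 0.96 = 0.8660.
Input torque = output torque / (R × η) = 357.5 / (22.474 × 0.8660) = 18.368 N·m.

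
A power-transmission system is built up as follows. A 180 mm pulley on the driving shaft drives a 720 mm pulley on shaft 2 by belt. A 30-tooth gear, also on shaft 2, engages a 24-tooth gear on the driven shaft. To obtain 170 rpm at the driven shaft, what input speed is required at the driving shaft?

Overall ratio R = 4 × 0.8 = 3.2.
Required input speed = output speed × R = 170 × 3.2 = 544 rpm.

544 rpm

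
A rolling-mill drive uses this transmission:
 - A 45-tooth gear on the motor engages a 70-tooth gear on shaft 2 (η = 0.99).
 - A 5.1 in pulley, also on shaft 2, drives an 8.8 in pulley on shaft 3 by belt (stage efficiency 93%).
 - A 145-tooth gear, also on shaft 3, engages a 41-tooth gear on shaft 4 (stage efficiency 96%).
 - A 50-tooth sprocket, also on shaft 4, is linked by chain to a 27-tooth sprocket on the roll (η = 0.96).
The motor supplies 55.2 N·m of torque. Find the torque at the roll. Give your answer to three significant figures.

19.2 N·m

After the gear mesh (70/45): 55.2 × 1.5556 × 0.99 = 85.008 N·m
After the belt (8.8/5.1): 85.008 × 1.7255 × 0.93 = 136.41 N·m
After the gear mesh (41/145): 136.41 × 0.28276 × 0.96 = 37.029 N·m
After the chain (27/50): 37.029 × 0.54 × 0.96 = 19.196 N·m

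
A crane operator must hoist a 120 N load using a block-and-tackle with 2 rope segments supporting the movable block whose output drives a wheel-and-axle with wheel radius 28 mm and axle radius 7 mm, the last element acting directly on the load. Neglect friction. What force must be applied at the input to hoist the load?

Block-and-tackle MA = number of supporting rope parts = 2.
Wheel-and-axle MA = R/r = 28/7 = 4.
Combined ideal MA = 2 × 4 = 8.
Effort = load / MA = 120 / 8 = 15 N.

15 N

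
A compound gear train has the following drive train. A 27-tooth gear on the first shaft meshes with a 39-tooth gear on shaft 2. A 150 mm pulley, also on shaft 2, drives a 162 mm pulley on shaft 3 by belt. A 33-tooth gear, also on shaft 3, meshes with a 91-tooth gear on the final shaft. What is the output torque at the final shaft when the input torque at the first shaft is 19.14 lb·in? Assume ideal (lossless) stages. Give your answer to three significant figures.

After the gear mesh (39/27): 19.14 × 1.4444 = 27.647 lb·in
After the belt (162/150): 27.647 × 1.08 = 29.858 lb·in
After the gear mesh (91/33): 29.858 × 2.7576 = 82.337 lb·in

82.3 lb·in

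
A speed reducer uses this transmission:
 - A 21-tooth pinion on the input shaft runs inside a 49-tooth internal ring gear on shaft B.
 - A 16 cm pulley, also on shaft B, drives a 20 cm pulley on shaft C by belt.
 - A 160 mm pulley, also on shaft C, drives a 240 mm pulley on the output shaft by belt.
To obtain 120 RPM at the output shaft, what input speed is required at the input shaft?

525 RPM

Overall ratio R = 2.3333 × 1.25 × 1.5 = 4.375.
Required input speed = output speed × R = 120 × 4.375 = 525 RPM.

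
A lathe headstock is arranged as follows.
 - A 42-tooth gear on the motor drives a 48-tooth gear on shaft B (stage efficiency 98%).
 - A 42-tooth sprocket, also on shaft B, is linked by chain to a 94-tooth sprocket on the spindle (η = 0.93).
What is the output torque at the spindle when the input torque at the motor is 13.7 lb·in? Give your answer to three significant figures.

31.9 lb·in

After the gear mesh (48/42): 13.7 × 1.1429 × 0.98 = 15.344 lb·in
After the chain (94/42): 15.344 × 2.2381 × 0.93 = 31.937 lb·in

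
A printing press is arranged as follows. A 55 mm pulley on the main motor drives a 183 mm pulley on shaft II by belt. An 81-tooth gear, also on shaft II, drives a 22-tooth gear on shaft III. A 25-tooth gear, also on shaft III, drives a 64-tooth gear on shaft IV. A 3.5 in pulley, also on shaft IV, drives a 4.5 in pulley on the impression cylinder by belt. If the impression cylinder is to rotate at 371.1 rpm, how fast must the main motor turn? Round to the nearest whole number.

Overall ratio R = 3.3273 × 0.2716 × 2.56 × 1.2857 = 2.9745.
Required input speed = output speed × R = 371.1 × 2.9745 = 1103.8 rpm.

1104 rpm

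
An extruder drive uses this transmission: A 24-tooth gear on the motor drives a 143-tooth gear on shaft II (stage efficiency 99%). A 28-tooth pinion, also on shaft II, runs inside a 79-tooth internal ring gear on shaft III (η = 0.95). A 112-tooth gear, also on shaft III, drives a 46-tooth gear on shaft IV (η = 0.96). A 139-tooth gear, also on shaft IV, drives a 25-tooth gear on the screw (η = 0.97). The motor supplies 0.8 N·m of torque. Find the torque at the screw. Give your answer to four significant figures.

Gear mesh: ratio = 143/24 = 5.9583; torque at shaft II = 0.8 × 5.9583 × 0.99 = 4.719 N·m.
Internal gear: ratio = 79/28 = 2.8214; torque at shaft III = 4.719 × 2.8214 × 0.95 = 12.649 N·m.
Gear mesh: ratio = 46/112 = 0.41071; torque at shaft IV = 12.649 × 0.41071 × 0.96 = 4.9872 N·m.
Gear mesh: ratio = 25/139 = 0.17986; torque at the screw = 4.9872 × 0.17986 × 0.97 = 0.87006 N·m.

0.8701 N·m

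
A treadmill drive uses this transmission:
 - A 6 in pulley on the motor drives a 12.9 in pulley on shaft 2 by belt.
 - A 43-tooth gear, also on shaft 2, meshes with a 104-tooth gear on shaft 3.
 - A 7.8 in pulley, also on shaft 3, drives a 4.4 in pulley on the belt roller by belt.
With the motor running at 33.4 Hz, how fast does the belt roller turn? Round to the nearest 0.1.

11.4 Hz

Belt: ratio = 12.9/6 = 2.15, so shaft 2 turns at 33.4 / 2.15 = 15.535 Hz.
Gear mesh: ratio = 104/43 = 2.4186, so shaft 3 turns at 15.535 / 2.4186 = 6.4231 Hz.
Belt: ratio = 4.4/7.8 = 0.5641, so the belt roller turns at 6.4231 / 0.5641 = 11.386 Hz.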